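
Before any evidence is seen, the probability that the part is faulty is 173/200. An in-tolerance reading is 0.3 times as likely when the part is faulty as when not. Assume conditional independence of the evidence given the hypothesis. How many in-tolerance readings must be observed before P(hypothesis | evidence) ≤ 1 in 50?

5

Prior odds: 0.865 ÷ 0.135 = 173/27.
Likelihood ratio per in-tolerance reading = 0.3.
Target odds: 0.02 ÷ 0.98 = 1/49.
Need (173/27) × 0.3ⁿ ≤ 1/49, i.e. 0.3ⁿ ≤ 27/8477.
0.3⁴ = 0.0081 is still above 27/8477 but 0.3⁵ = 243/100000 is at or below it, so n = 5.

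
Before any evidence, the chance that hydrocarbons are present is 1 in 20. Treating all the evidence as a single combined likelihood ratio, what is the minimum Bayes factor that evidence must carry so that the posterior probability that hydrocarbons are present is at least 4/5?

76

Prior odds = 0.05/0.95 = 1/19.
Target odds = 0.8/0.2 = 4.
Required Bayes factor = 4 ÷ (1/19) = 76.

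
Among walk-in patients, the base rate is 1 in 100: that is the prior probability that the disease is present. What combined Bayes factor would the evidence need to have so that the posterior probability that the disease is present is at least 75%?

297

Prior odds = 0.01/0.99 = 1/99.
Target odds = 0.75/0.25 = 3.
Required Bayes factor = 3 ÷ (1/99) = 297.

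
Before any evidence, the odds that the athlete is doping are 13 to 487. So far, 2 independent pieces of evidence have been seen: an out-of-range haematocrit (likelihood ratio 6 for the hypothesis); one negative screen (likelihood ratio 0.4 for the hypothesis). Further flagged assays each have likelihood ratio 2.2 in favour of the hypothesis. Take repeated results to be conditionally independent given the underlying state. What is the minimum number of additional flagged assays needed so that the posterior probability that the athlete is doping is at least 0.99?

10

Prior odds = 13/487.
Combined Bayes factor of the evidence already in hand = 6 × 0.4 = 2.4.
Odds after that evidence = (13/487) × 2.4 = 156/2435.
Target odds = 0.99/0.01 = 99.
Need 2.2ⁿ ≥ 99 ÷ (156/2435) = 80355/52.
2.2⁹ ≈1207.27 falls short of 80355/52 but 2.2¹⁰ ≈2655.99 reaches it, so n = 10.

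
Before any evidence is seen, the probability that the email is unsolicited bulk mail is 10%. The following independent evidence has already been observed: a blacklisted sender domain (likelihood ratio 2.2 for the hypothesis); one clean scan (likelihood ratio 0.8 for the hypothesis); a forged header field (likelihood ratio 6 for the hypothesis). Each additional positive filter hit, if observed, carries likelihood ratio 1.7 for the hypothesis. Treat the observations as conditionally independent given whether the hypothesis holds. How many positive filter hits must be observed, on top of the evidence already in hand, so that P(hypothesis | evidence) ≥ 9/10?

4

Prior odds = 0.1/0.9 = 1/9.
Combined Bayes factor of the evidence already in hand = 2.2 × 0.8 × 6 = 10.56.
Odds after that evidence = (1/9) × 10.56 = 88/75.
Target odds = 0.9/0.1 = 9.
Need 1.7ⁿ ≥ 9 ÷ (88/75) = 675/88.
1.7³ = 4.913 falls short of 675/88 but 1.7⁴ = 8.3521 reaches it, so n = 4.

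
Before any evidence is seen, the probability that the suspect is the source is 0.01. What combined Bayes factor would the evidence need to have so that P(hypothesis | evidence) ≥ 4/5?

Prior odds = 0.01/0.99 = 1/99.
Target odds = 0.8/0.2 = 4.
Required Bayes factor = 4 ÷ (1/99) = 396.

396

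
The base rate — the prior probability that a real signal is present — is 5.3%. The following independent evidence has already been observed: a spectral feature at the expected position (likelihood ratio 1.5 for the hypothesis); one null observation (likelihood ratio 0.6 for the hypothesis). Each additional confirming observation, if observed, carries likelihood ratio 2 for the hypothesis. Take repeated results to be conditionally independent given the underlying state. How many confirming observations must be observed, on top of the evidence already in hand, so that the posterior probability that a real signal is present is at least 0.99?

Prior odds = 0.053/0.947 = 53/947.
Combined Bayes factor of the evidence already in hand = 1.5 × 0.6 = 0.9.
Odds after that evidence = (53/947) × 0.9 = 477/9470.
Target odds = 0.99/0.01 = 99.
Need 2ⁿ ≥ 99 ÷ (477/9470) = 104170/53.
2¹⁰ = 1024 falls short of 104170/53 but 2¹¹ = 2048 reaches it, so n = 11.

11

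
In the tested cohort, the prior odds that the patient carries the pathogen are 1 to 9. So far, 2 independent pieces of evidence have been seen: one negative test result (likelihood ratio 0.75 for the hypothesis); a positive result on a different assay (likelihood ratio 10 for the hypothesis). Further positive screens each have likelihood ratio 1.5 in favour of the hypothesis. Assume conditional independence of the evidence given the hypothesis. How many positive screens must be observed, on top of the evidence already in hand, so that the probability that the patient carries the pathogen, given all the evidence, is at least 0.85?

Prior odds = 1/9.
Combined Bayes factor of the evidence already in hand = 0.75 × 10 = 7.5.
Odds after that evidence = (1/9) × 7.5 = 5/6.
Target odds = 0.85/0.15 = 17/3.
Need 1.5ⁿ ≥ 17/3 ÷ (5/6) = 6.8.
1.5⁴ = 5.0625 falls short of 6.8 but 1.5⁵ = 7.59375 reaches it, so n = 5.

5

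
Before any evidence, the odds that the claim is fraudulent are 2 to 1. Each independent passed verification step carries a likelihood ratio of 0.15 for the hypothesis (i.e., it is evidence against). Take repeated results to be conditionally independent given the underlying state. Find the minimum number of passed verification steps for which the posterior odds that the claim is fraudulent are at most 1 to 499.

Prior odds = 2.
Likelihood ratio per passed verification step = 0.15.
Target odds = 1/499.
Need 2 × 0.15ⁿ ≤ 1/499, i.e. 0.15ⁿ ≤ 1/998.
0.15³ = 0.003375 is still above 1/998 but 0.15⁴ = 81/160000 is at or below it, so n = 4.

4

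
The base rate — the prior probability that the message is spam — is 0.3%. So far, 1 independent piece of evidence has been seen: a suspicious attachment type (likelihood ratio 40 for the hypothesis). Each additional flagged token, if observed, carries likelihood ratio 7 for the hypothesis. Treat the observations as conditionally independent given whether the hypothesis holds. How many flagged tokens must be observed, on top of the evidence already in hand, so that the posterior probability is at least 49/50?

Prior odds = 0.003/0.997 = 3/997.
Bayes factor of the evidence already in hand = 40.
Odds after that evidence = (3/997) × 40 = 120/997.
Target odds = 0.98/0.02 = 49.
Need 7ⁿ ≥ 49 ÷ (120/997) = 48853/120.
7³ = 343 falls short of 48853/120 but 7⁴ = 2401 reaches it, so n = 4.

4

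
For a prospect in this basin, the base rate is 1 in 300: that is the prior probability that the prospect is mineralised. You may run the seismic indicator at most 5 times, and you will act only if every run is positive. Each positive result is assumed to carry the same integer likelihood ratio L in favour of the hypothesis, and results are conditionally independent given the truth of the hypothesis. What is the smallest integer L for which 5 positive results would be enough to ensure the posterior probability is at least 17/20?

5

Prior odds = (1/300)/(299/300) = 1/299.
Target odds = 0.85/0.15 = 17/3.
Need L⁵ ≥ 17/3 ÷ (1/299) = 5083/3.
4⁵ = 1024 < 5083/3 ≤ 3125 = 5⁵, so L = 5.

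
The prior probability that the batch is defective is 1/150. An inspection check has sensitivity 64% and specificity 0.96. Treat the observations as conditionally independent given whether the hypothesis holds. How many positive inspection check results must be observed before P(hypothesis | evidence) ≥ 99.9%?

Prior odds: (1/150) ÷ (149/150) = 1/149.
False-positive rate = 1 − 0.96 = 0.04; likelihood ratio of a positive = 0.64/0.04 = 16.
Target odds: 0.999 ÷ 0.001 = 999.
Require 16ⁿ ≥ 999 ÷ (1/149) = 148851.
16⁴ = 65536 falls short of 148851 but 16⁵ = 1048576 reaches it, so n = 5.

5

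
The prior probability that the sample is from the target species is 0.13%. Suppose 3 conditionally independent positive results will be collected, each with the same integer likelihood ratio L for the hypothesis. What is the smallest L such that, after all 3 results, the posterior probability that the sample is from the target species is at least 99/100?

43

Prior odds = 0.0013/0.9987 = 13/9987.
Target odds = 0.99/0.01 = 99.
Need L³ ≥ 99 ÷ (13/9987) = 988713/13.
42³ = 74088 < 988713/13 ≤ 79507 = 43³, so L = 43.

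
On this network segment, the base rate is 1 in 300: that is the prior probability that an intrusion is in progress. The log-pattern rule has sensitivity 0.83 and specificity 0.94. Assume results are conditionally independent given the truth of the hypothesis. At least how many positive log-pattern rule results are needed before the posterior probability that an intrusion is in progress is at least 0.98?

Prior odds: (1/300) ÷ (299/300) = 1/299.
False-positive rate = 1 − 0.94 = 0.06; likelihood ratio of a positive = 0.83/0.06 = 83/6.
Target posterior odds = 0.98/0.02 = 49.
Require (83/6)ⁿ ≥ 49 ÷ (1/299) = 14651.
(83/6)³ = 571787/216 falls short of 14651 but (83/6)⁴ = 47458321/1296 reaches it, so n = 4.

4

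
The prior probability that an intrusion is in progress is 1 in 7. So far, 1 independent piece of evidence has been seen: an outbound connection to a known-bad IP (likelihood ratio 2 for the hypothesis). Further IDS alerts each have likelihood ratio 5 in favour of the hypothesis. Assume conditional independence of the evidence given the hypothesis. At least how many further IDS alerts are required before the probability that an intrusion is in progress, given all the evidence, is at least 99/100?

Prior odds = (1/7)/(6/7) = 1/6.
Bayes factor of the evidence already in hand = 2.
Odds after that evidence = (1/6) × 2 = 1/3.
Target odds = 0.99/0.01 = 99.
Need 5ⁿ ≥ 99 ÷ (1/3) = 297.
5³ = 125 falls short of 297 but 5⁴ = 625 reaches it, so n = 4.

4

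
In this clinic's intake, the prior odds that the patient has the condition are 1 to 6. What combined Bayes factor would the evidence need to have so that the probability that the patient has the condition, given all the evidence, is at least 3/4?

Prior odds = 1/6.
Target odds = 0.75/0.25 = 3.
Required Bayes factor = 3 ÷ (1/6) = 18.

18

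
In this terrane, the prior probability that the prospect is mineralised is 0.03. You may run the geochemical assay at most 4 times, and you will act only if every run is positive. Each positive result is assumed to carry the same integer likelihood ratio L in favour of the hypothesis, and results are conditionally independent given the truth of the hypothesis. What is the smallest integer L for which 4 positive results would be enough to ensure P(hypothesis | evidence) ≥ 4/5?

4

Prior odds = 0.03/0.97 = 3/97.
Target odds = 0.8/0.2 = 4.
Need L⁴ ≥ 4 ÷ (3/97) = 388/3.
3⁴ = 81 < 388/3 ≤ 256 = 4⁴, so L = 4.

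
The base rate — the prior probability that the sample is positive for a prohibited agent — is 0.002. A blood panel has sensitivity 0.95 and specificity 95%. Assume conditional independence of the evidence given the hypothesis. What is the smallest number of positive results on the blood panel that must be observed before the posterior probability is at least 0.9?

Prior odds: 0.002 ÷ 0.998 = 1/499.
False-positive rate = 1 − 0.95 = 0.05; likelihood ratio of a positive = 0.95/0.05 = 19.
Target posterior odds = 0.9/0.1 = 9.
Require 19ⁿ ≥ 9 ÷ (1/499) = 4491.
19² = 361 falls short of 4491 but 19³ = 6859 reaches it, so n = 3.

3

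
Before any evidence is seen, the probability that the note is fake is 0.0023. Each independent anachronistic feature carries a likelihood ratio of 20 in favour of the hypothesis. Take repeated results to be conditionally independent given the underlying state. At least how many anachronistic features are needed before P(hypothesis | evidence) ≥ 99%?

Prior odds: 0.0023 ÷ 0.9977 = 23/9977.
Likelihood ratio per anachronistic feature = 20.
Target posterior odds = 0.99/0.01 = 99.
Need (23/9977) × 20ⁿ ≥ 99, i.e. 20ⁿ ≥ 987723/23.
20³ = 8000 falls short of 987723/23 but 20⁴ = 160000 reaches it, so n = 4.

4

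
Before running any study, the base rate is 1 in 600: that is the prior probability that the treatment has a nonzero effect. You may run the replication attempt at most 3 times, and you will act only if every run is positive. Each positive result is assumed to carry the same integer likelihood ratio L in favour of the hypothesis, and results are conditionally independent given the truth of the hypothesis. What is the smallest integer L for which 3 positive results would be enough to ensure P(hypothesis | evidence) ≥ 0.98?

31

Prior odds = (1/600)/(599/600) = 1/599.
Target odds = 0.98/0.02 = 49.
Need L³ ≥ 49 ÷ (1/599) = 29351.
30³ = 27000 < 29351 ≤ 29791 = 31³, so L = 31.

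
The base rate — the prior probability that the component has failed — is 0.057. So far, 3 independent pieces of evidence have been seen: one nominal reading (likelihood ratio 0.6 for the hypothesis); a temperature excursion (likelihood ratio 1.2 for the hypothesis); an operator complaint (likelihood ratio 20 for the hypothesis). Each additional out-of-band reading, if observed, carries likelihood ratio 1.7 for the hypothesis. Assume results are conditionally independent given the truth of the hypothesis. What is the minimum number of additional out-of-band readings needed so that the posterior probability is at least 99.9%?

Prior odds = 0.057/0.943 = 57/943.
Combined Bayes factor of the evidence already in hand = 0.6 × 1.2 × 20 = 14.4.
Odds after that evidence = (57/943) × 14.4 = 4104/4715.
Target odds = 0.999/0.001 = 999.
Need 1.7ⁿ ≥ 999 ÷ (4104/4715) = 174455/152.
1.7¹³ ≈990.458 falls short of 174455/152 but 1.7¹⁴ ≈1683.78 reaches it, so n = 14.

14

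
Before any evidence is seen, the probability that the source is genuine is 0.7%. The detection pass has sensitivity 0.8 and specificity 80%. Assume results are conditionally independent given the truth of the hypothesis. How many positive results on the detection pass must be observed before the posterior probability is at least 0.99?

Prior odds: 0.007 ÷ 0.993 = 7/993.
False-positive rate = 1 − 0.8 = 0.2; likelihood ratio of a positive = 0.8/0.2 = 4.
Target odds: 0.99 ÷ 0.01 = 99.
Need (7/993) × 4ⁿ ≥ 99, i.e. 4ⁿ ≥ 98307/7.
4⁶ = 4096 falls short of 98307/7 but 4⁷ = 16384 reaches it, so n = 7.

7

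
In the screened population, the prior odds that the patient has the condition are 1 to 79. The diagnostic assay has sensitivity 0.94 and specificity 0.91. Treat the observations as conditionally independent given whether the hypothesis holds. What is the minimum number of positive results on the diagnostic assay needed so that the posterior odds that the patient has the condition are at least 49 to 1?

4

Prior odds = 1/79.
False-positive rate = 1 − 0.91 = 0.09; likelihood ratio of a positive = 0.94/0.09 = 94/9.
Target odds = 49.
Need (1/79) × (94/9)ⁿ ≥ 49, i.e. (94/9)ⁿ ≥ 3871.
(94/9)³ = 830584/729 falls short of 3871 but (94/9)⁴ = 78074896/6561 reaches it, so n = 4.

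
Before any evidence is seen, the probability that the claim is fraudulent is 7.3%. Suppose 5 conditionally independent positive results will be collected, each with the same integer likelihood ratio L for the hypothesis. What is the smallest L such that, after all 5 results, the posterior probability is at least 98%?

Prior odds = 0.073/0.927 = 73/927.
Target odds = 0.98/0.02 = 49.
Need L⁵ ≥ 49 ÷ (73/927) = 45423/73.
3⁵ = 243 < 45423/73 ≤ 1024 = 4⁵, so L = 4.

4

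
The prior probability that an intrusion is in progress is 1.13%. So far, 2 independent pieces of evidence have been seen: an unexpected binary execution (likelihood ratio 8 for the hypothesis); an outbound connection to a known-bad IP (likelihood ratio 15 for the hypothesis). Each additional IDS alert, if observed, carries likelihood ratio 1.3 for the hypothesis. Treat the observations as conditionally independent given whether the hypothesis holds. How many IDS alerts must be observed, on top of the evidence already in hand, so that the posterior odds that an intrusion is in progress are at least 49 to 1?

14

Prior odds = 0.0113/0.9887 = 113/9887.
Combined Bayes factor of the evidence already in hand = 8 × 15 = 120.
Odds after that evidence = (113/9887) × 120 = 13560/9887.
Target odds = 49.
Need 1.3ⁿ ≥ 49 ÷ (13560/9887) = 484463/13560.
1.3¹³ ≈30.2875 falls short of 484463/13560 but 1.3¹⁴ ≈39.3738 reaches it, so n = 14.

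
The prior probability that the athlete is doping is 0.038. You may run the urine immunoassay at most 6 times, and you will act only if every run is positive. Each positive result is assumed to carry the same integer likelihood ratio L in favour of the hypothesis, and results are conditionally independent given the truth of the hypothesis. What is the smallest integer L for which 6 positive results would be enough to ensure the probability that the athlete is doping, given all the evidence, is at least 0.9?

Prior odds = 0.038/0.962 = 19/481.
Target odds = 0.9/0.1 = 9.
Need L⁶ ≥ 9 ÷ (19/481) = 4329/19.
2⁶ = 64 < 4329/19 ≤ 729 = 3⁶, so L = 3.

3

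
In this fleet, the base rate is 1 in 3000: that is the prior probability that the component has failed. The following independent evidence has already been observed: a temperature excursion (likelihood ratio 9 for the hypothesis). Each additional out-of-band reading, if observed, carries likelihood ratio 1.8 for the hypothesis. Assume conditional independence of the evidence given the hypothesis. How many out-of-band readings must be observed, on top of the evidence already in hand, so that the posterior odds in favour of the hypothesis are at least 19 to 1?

15

Prior odds = (1/3000)/(2999/3000) = 1/2999.
Bayes factor of the evidence already in hand = 9.
Odds after that evidence = (1/2999) × 9 = 9/2999.
Target odds = 19.
Need 1.8ⁿ ≥ 19 ÷ (9/2999) = 56981/9.
1.8¹⁴ ≈3748.13 falls short of 56981/9 but 1.8¹⁵ ≈6746.64 reaches it, so n = 15.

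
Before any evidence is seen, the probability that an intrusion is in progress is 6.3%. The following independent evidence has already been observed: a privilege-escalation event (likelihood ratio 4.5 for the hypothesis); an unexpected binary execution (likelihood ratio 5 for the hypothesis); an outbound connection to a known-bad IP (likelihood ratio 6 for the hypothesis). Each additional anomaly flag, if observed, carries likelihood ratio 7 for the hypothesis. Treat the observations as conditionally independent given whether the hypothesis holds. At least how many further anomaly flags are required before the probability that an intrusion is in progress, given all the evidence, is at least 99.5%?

Prior odds = 0.063/0.937 = 63/937.
Combined Bayes factor of the evidence already in hand = 4.5 × 5 × 6 = 135.
Odds after that evidence = (63/937) × 135 = 8505/937.
Target odds = 0.995/0.005 = 199.
Need 7ⁿ ≥ 199 ÷ (8505/937) = 186463/8505.
7¹ = 7 falls short of 186463/8505 but 7² = 49 reaches it, so n = 2.

2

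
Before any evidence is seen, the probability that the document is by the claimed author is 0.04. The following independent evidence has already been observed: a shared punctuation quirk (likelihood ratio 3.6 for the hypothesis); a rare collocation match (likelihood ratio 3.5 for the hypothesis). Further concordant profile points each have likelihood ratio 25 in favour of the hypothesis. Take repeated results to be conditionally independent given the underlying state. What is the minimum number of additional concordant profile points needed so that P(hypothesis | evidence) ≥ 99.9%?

Prior odds = 0.04/0.96 = 1/24.
Combined Bayes factor of the evidence already in hand = 3.6 × 3.5 = 12.6.
Odds after that evidence = (1/24) × 12.6 = 0.525.
Target odds = 0.999/0.001 = 999.
Need 25ⁿ ≥ 999 ÷ 0.525 = 13320/7.
25² = 625 falls short of 13320/7 but 25³ = 15625 reaches it, so n = 3.

3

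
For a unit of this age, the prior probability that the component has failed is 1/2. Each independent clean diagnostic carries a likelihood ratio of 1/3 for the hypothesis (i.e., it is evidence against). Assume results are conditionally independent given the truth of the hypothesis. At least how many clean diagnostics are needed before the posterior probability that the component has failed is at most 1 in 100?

Prior odds: 0.5 ÷ 0.5 = 1.
Likelihood ratio per clean diagnostic = 1/3.
Target odds: 0.01 ÷ 0.99 = 1/99.
Require (1/3)ⁿ ≤ 1/99 ÷ 1 = 1/99.
(1/3)⁴ = 1/81 is still above 1/99 but (1/3)⁵ = 1/243 is at or below it, so n = 5.

5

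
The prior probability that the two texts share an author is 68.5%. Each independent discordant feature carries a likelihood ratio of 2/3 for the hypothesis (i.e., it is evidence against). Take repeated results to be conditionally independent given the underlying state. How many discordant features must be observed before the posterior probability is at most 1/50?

Prior odds: 0.685 ÷ 0.315 = 137/63.
Likelihood ratio per discordant feature = 2/3.
Target odds: 0.02 ÷ 0.98 = 1/49.
Require (2/3)ⁿ ≤ 1/49 ÷ (137/63) = 9/959.
(2/3)¹¹ = 2048/177147 is still above 9/959 but (2/3)¹² = 4096/531441 is at or below it, so n = 12.

12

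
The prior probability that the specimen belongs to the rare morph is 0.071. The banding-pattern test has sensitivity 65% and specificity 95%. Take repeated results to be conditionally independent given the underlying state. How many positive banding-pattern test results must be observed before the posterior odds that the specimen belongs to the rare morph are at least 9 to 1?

2

Prior odds = 0.071/0.929 = 71/929.
False-positive rate = 1 − 0.95 = 0.05; likelihood ratio of a positive = 0.65/0.05 = 13.
Target odds = 9.
Require 13ⁿ ≥ 9 ÷ (71/929) = 8361/71.
13¹ = 13 falls short of 8361/71 but 13² = 169 reaches it, so n = 2.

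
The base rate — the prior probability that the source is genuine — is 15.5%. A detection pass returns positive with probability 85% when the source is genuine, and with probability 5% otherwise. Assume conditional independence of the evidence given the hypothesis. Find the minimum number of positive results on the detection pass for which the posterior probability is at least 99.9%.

Prior odds = 0.155/0.845 = 31/169.
Likelihood ratio of a positive result = 0.85/0.05 = 17.
Target odds: 0.999 ÷ 0.001 = 999.
Need (31/169) × 17ⁿ ≥ 999, i.e. 17ⁿ ≥ 168831/31.
17³ = 4913 falls short of 168831/31 but 17⁴ = 83521 reaches it, so n = 4.

4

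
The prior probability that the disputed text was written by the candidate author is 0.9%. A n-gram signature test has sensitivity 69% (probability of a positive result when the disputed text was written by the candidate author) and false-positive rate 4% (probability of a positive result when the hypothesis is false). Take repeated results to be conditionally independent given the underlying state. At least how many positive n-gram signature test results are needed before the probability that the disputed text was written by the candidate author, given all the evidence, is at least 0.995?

Prior odds: 0.009 ÷ 0.991 = 9/991.
Likelihood ratio of a positive result = 0.69/0.04 = 17.25.
Target odds: 0.995 ÷ 0.005 = 199.
Require 17.25ⁿ ≥ 199 ÷ (9/991) = 197209/9.
17.25³ = 5132.953125 falls short of 197209/9 but 17.25⁴ = 22667121/256 reaches it, so n = 4.

4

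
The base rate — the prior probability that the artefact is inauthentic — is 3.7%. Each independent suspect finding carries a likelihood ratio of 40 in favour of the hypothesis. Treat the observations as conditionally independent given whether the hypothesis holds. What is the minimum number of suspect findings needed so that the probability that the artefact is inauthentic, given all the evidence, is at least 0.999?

3

Prior odds = 0.037/0.963 = 37/963.
Likelihood ratio per suspect finding = 40.
Target odds: 0.999 ÷ 0.001 = 999.
Require 40ⁿ ≥ 999 ÷ (37/963) = 26001.
40² = 1600 falls short of 26001 but 40³ = 64000 reaches it, so n = 3.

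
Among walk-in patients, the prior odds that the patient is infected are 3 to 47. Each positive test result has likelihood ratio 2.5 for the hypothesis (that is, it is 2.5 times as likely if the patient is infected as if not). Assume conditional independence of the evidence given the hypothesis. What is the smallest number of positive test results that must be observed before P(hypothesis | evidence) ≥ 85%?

5

Prior odds = 3/47.
Likelihood ratio per positive test result = 2.5.
Target posterior odds = 0.85/0.15 = 17/3.
Require 2.5ⁿ ≥ 17/3 ÷ (3/47) = 799/9.
2.5⁴ = 39.0625 falls short of 799/9 but 2.5⁵ = 97.65625 reaches it, so n = 5.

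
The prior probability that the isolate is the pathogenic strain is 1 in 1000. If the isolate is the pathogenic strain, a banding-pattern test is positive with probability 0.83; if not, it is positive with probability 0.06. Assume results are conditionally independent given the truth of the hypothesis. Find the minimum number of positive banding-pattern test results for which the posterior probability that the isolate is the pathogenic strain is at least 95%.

Prior odds: 0.001 ÷ 0.999 = 1/999.
Likelihood ratio of a positive = 0.83/0.06 = 83/6.
Target odds: 0.95 ÷ 0.05 = 19.
Need (1/999) × (83/6)ⁿ ≥ 19, i.e. (83/6)ⁿ ≥ 18981.
(83/6)³ = 571787/216 falls short of 18981 but (83/6)⁴ = 47458321/1296 reaches it, so n = 4.

4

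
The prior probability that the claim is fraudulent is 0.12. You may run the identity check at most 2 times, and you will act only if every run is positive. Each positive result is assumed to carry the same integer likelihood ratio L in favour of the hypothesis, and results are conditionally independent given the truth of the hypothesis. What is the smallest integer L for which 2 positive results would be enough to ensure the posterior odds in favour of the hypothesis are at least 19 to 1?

Prior odds = 0.12/0.88 = 3/22.
Target odds = 19.
Need L² ≥ 19 ÷ (3/22) = 418/3.
11² = 121 < 418/3 ≤ 144 = 12², so L = 12.

12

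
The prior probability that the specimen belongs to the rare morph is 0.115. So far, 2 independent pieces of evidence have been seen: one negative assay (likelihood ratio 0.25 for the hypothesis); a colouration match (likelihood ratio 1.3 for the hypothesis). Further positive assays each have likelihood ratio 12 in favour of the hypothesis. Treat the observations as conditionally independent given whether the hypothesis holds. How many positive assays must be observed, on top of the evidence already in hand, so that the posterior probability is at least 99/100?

Prior odds = 0.115/0.885 = 23/177.
Combined Bayes factor of the evidence already in hand = 0.25 × 1.3 = 0.325.
Odds after that evidence = (23/177) × 0.325 = 299/7080.
Target odds = 0.99/0.01 = 99.
Need 12ⁿ ≥ 99 ÷ (299/7080) = 700920/299.
12³ = 1728 falls short of 700920/299 but 12⁴ = 20736 reaches it, so n = 4.

4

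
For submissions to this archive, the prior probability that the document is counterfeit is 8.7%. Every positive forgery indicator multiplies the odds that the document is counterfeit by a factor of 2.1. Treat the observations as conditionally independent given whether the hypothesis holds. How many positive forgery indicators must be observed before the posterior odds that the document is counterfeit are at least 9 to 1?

Prior odds = 0.087/0.913 = 87/913.
Likelihood ratio per positive forgery indicator = 2.1.
Target odds = 9.
Need (87/913) × 2.1ⁿ ≥ 9, i.e. 2.1ⁿ ≥ 2739/29.
2.1⁶ = 85766121/1000000 falls short of 2739/29 but 2.1⁷ ≈180.109 reaches it, so n = 7.

7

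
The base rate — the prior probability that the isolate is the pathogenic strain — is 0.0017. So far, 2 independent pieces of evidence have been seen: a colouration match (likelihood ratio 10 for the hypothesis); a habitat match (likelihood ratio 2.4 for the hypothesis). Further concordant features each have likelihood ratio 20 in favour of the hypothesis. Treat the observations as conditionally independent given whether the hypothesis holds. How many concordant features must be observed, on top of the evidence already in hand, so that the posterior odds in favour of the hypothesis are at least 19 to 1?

3

Prior odds = 0.0017/0.9983 = 17/9983.
Combined Bayes factor of the evidence already in hand = 10 × 2.4 = 24.
Odds after that evidence = (17/9983) × 24 = 408/9983.
Target odds = 19.
Need 20ⁿ ≥ 19 ÷ (408/9983) = 189677/408.
20² = 400 falls short of 189677/408 but 20³ = 8000 reaches it, so n = 3.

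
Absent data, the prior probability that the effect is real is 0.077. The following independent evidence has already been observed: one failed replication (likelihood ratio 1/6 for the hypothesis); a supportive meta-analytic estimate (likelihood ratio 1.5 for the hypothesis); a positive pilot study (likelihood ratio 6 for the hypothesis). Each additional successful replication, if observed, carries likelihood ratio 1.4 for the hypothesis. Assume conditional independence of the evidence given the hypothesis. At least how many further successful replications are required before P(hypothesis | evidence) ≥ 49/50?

Prior odds = 0.077/0.923 = 77/923.
Combined Bayes factor of the evidence already in hand = (1/6) × 1.5 × 6 = 1.5.
Odds after that evidence = (77/923) × 1.5 = 231/1846.
Target odds = 0.98/0.02 = 49.
Need 1.4ⁿ ≥ 49 ÷ (231/1846) = 12922/33.
1.4¹⁷ ≈304.913 falls short of 12922/33 but 1.4¹⁸ ≈426.879 reaches it, so n = 18.

18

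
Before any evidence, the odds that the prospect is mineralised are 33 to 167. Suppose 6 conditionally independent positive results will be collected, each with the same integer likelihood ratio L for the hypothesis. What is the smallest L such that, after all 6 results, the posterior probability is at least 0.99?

Prior odds = 33/167.
Target odds = 0.99/0.01 = 99.
Need L⁶ ≥ 99 ÷ (33/167) = 501.
2⁶ = 64 < 501 ≤ 729 = 3⁶, so L = 3.

3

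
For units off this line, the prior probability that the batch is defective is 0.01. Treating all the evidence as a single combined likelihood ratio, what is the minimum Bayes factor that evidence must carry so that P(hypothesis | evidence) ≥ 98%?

4851

Prior odds = 0.01/0.99 = 1/99.
Target odds = 0.98/0.02 = 49.
Required Bayes factor = 49 ÷ (1/99) = 4851.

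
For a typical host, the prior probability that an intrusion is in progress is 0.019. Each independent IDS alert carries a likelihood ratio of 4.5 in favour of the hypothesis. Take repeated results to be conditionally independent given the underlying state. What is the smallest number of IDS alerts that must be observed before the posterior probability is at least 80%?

4

Prior odds: 0.019 ÷ 0.981 = 19/981.
Likelihood ratio per IDS alert = 4.5.
Target odds: 0.8 ÷ 0.2 = 4.
Need (19/981) × 4.5ⁿ ≥ 4, i.e. 4.5ⁿ ≥ 3924/19.
4.5³ = 91.125 falls short of 3924/19 but 4.5⁴ = 410.0625 reaches it, so n = 4.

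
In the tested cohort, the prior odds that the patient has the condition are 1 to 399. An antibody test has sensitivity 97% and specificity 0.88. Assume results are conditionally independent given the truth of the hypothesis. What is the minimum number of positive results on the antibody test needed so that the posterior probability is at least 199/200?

6

Prior odds = 1/399.
False-positive rate = 1 − 0.88 = 0.12; likelihood ratio of a positive = 0.97/0.12 = 97/12.
Target odds: 0.995 ÷ 0.005 = 199.
Need (1/399) × (97/12)ⁿ ≥ 199, i.e. (97/12)ⁿ ≥ 79401.
(97/12)⁵ ≈34510.6 falls short of 79401 but (97/12)⁶ ≈278961 reaches it, so n = 6.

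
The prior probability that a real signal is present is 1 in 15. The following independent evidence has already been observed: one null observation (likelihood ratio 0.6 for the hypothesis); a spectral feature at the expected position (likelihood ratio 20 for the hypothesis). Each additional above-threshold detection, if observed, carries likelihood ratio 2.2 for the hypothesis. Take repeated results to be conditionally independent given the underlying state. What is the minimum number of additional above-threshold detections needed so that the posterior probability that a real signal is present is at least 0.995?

7

Prior odds = (1/15)/(14/15) = 1/14.
Combined Bayes factor of the evidence already in hand = 0.6 × 20 = 12.
Odds after that evidence = (1/14) × 12 = 6/7.
Target odds = 0.995/0.005 = 199.
Need 2.2ⁿ ≥ 199 ÷ (6/7) = 1393/6.
2.2⁶ = 1771561/15625 falls short of 1393/6 but 2.2⁷ = 19487171/78125 reaches it, so n = 7.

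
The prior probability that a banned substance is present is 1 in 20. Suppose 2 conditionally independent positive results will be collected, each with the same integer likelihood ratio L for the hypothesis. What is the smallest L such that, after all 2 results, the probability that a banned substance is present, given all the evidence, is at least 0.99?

44

Prior odds = 0.05/0.95 = 1/19.
Target odds = 0.99/0.01 = 99.
Need L² ≥ 99 ÷ (1/19) = 1881.
43² = 1849 < 1881 ≤ 1936 = 44², so L = 44.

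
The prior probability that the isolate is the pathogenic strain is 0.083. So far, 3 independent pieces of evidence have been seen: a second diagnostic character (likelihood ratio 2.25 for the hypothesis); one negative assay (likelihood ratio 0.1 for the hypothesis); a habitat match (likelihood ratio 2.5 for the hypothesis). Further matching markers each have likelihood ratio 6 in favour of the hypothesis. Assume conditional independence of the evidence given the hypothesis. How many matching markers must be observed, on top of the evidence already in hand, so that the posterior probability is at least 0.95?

Prior odds = 0.083/0.917 = 83/917.
Combined Bayes factor of the evidence already in hand = 2.25 × 0.1 × 2.5 = 0.5625.
Odds after that evidence = (83/917) × 0.5625 = 747/14672.
Target odds = 0.95/0.05 = 19.
Need 6ⁿ ≥ 19 ÷ (747/14672) = 278768/747.
6³ = 216 falls short of 278768/747 but 6⁴ = 1296 reaches it, so n = 4.

4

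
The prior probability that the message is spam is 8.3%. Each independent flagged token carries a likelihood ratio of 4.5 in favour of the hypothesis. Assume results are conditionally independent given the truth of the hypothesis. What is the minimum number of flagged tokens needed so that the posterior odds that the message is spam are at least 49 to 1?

Prior odds: 0.083 ÷ 0.917 = 83/917.
Likelihood ratio per flagged token = 4.5.
Target odds = 49.
Require 4.5ⁿ ≥ 49 ÷ (83/917) = 44933/83.
4.5⁴ = 410.0625 falls short of 44933/83 but 4.5⁵ = 1845.28125 reaches it, so n = 5.

5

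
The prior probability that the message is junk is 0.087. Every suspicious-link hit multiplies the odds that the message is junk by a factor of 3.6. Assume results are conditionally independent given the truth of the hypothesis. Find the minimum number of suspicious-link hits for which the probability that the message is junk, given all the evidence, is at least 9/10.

4

Prior odds: 0.087 ÷ 0.913 = 87/913.
Likelihood ratio per suspicious-link hit = 3.6.
Target odds: 0.9 ÷ 0.1 = 9.
Need (87/913) × 3.6ⁿ ≥ 9, i.e. 3.6ⁿ ≥ 2739/29.
3.6³ = 46.656 falls short of 2739/29 but 3.6⁴ = 167.9616 reaches it, so n = 4.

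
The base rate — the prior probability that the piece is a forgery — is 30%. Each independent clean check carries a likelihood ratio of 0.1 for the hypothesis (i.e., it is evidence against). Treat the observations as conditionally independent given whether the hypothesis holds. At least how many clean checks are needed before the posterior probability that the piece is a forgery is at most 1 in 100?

2

Prior odds: 0.3 ÷ 0.7 = 3/7.
Likelihood ratio per clean check = 0.1.
Target odds: 0.01 ÷ 0.99 = 1/99.
Require 0.1ⁿ ≤ 1/99 ÷ (3/7) = 7/297.
0.1¹ = 0.1 is still above 7/297 but 0.1² = 0.01 is at or below it, so n = 2.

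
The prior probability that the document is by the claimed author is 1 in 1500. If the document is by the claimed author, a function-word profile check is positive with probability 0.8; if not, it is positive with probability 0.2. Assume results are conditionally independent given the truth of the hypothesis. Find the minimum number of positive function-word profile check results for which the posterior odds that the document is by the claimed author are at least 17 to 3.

7

Prior odds = (1/1500)/(1499/1500) = 1/1499.
Likelihood ratio of a positive = 0.8/0.2 = 4.
Target odds = 17/3.
Require 4ⁿ ≥ 17/3 ÷ (1/1499) = 25483/3.
4⁶ = 4096 falls short of 25483/3 but 4⁷ = 16384 reaches it, so n = 7.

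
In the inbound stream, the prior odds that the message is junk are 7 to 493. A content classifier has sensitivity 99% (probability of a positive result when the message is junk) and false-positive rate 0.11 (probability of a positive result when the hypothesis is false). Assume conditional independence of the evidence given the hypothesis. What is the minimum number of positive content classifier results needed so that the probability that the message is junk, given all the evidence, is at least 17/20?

Prior odds = 7/493.
Likelihood ratio of a positive result = 0.99/0.11 = 9.
Target odds: 0.85 ÷ 0.15 = 17/3.
Need (7/493) × 9ⁿ ≥ 17/3, i.e. 9ⁿ ≥ 8381/21.
9² = 81 falls short of 8381/21 but 9³ = 729 reaches it, so n = 3.

3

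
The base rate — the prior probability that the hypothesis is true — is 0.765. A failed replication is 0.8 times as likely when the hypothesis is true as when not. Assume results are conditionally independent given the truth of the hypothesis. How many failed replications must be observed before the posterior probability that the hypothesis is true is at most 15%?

Prior odds: 0.765 ÷ 0.235 = 153/47.
Likelihood ratio per failed replication = 0.8.
Target odds: 0.15 ÷ 0.85 = 3/17.
Require 0.8ⁿ ≤ 3/17 ÷ (153/47) = 47/867.
0.8¹³ ≈0.0549756 is still above 47/867 but 0.8¹⁴ ≈0.0439805 is at or below it, so n = 14.

14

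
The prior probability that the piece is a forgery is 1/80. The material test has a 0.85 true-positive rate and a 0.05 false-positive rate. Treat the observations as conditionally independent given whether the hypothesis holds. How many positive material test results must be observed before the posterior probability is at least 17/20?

Prior odds = 0.0125/0.9875 = 1/79.
Likelihood ratio of a positive result = 0.85/0.05 = 17.
Target posterior odds = 0.85/0.15 = 17/3.
Require 17ⁿ ≥ 17/3 ÷ (1/79) = 1343/3.
17² = 289 falls short of 1343/3 but 17³ = 4913 reaches it, so n = 3.

3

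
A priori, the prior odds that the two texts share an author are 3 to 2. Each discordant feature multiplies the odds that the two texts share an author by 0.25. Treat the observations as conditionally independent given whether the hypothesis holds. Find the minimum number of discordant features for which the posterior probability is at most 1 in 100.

Prior odds = 1.5.
Likelihood ratio per discordant feature = 0.25.
Target odds: 0.01 ÷ 0.99 = 1/99.
Require 0.25ⁿ ≤ 1/99 ÷ 1.5 = 2/297.
0.25³ = 0.015625 is still above 2/297 but 0.25⁴ = 0.00390625 is at or below it, so n = 4.

4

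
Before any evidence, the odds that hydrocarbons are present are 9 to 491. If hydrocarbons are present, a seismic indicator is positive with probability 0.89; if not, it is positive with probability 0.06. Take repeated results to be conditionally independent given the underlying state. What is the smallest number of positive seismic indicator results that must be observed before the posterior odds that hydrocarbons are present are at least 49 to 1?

Prior odds = 9/491.
Likelihood ratio of a positive = 0.89/0.06 = 89/6.
Target odds = 49.
Need (9/491) × (89/6)ⁿ ≥ 49, i.e. (89/6)ⁿ ≥ 24059/9.
(89/6)² = 7921/36 falls short of 24059/9 but (89/6)³ = 704969/216 reaches it, so n = 3.

3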